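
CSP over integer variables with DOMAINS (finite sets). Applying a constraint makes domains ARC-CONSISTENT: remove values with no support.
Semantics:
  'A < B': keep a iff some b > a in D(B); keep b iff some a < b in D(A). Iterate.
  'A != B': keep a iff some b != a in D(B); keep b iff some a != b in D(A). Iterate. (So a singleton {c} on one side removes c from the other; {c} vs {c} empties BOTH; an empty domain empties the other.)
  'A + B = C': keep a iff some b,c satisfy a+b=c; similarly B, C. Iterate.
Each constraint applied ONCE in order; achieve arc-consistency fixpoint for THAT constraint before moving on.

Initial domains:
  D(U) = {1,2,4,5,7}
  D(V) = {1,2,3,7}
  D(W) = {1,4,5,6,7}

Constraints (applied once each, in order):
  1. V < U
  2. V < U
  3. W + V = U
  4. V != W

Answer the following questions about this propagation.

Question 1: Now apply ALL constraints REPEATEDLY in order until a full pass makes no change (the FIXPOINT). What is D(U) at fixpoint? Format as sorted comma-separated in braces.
Answer: {2,4,5,7}

Derivation:
pass 0 (initial): D(U)={1,2,4,5,7}
pass 1: U {1,2,4,5,7}->{2,4,5,7}; V {1,2,3,7}->{1,2,3}; W {1,4,5,6,7}->{1,4,5,6}
pass 2: no change
Fixpoint after 2 passes: D(U) = {2,4,5,7}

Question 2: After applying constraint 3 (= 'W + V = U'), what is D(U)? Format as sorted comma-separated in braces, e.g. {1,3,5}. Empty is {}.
Answer: {2,4,5,7}

Derivation:
Constraint 1 (V < U) on D(V)={1,2,3,7} D(U)={1,2,4,5,7}: V {1,2,3,7}->{1,2,3}; U {1,2,4,5,7}->{2,4,5,7}
Constraint 2 (V < U) on D(V)={1,2,3} D(U)={2,4,5,7}: no change
Constraint 3 (W + V = U) on D(W)={1,4,5,6,7} D(V)={1,2,3} D(U)={2,4,5,7}: W {1,4,5,6,7}->{1,4,5,6}
So after constraint 3: D(U) = {2,4,5,7}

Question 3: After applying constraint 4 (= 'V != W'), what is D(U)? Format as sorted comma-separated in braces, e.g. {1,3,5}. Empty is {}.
Answer: {2,4,5,7}

Derivation:
Constraint 1 (V < U) on D(V)={1,2,3,7} D(U)={1,2,4,5,7}: V {1,2,3,7}->{1,2,3}; U {1,2,4,5,7}->{2,4,5,7}
Constraint 2 (V < U) on D(V)={1,2,3} D(U)={2,4,5,7}: no change
Constraint 3 (W + V = U) on D(W)={1,4,5,6,7} D(V)={1,2,3} D(U)={2,4,5,7}: W {1,4,5,6,7}->{1,4,5,6}
Constraint 4 (V != W) on D(V)={1,2,3} D(W)={1,4,5,6}: no change
So after constraint 4: D(U) = {2,4,5,7}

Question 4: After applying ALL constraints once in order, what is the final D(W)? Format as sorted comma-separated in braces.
Answer: {1,4,5,6}

Derivation:
Constraint 1 (V < U) on D(V)={1,2,3,7} D(U)={1,2,4,5,7}: V {1,2,3,7}->{1,2,3}; U {1,2,4,5,7}->{2,4,5,7}
Constraint 2 (V < U) on D(V)={1,2,3} D(U)={2,4,5,7}: no change
Constraint 3 (W + V = U) on D(W)={1,4,5,6,7} D(V)={1,2,3} D(U)={2,4,5,7}: W {1,4,5,6,7}->{1,4,5,6}
Constraint 4 (V != W) on D(V)={1,2,3} D(W)={1,4,5,6}: no change
So after all 4 constraints: D(W) = {1,4,5,6}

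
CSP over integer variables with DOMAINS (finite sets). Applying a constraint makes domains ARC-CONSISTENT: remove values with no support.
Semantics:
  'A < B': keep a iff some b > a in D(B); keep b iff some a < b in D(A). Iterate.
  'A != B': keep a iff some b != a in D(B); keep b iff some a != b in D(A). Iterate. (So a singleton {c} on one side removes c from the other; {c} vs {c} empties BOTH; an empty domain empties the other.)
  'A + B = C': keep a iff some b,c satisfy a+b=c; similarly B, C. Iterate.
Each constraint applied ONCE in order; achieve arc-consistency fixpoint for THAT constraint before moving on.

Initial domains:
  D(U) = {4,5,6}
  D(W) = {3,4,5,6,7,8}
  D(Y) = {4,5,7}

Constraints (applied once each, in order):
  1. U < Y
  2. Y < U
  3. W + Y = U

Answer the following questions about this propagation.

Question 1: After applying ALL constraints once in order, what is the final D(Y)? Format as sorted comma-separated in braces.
Answer: {}

Derivation:
Constraint 1 (U < Y) on D(U)={4,5,6} D(Y)={4,5,7}: Y {4,5,7}->{5,7}
Constraint 2 (Y < U) on D(Y)={5,7} D(U)={4,5,6}: Y {5,7}->{5}; U {4,5,6}->{6}
Constraint 3 (W + Y = U) on D(W)={3,4,5,6,7,8} D(Y)={5} D(U)={6}: W {3,4,5,6,7,8}->{}; Y {5}->{}; U {6}->{}
So after all 3 constraints: D(Y) = {}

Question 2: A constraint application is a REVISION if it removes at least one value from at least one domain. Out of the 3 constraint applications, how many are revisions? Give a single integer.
Constraint 1 (U < Y) on D(U)={4,5,6} D(Y)={4,5,7}: Y {4,5,7}->{5,7} => REVISION
Constraint 2 (Y < U) on D(Y)={5,7} D(U)={4,5,6}: Y {5,7}->{5}; U {4,5,6}->{6} => REVISION
Constraint 3 (W + Y = U) on D(W)={3,4,5,6,7,8} D(Y)={5} D(U)={6}: W {3,4,5,6,7,8}->{}; Y {5}->{}; U {6}->{} => REVISION
Total revisions = 3

Answer: 3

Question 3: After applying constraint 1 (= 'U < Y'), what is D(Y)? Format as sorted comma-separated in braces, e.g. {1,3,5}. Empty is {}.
Answer: {5,7}

Derivation:
Constraint 1 (U < Y) on D(U)={4,5,6} D(Y)={4,5,7}: Y {4,5,7}->{5,7}
So after constraint 1: D(Y) = {5,7}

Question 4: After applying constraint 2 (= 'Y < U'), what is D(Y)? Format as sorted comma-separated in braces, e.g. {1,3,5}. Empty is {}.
Answer: {5}

Derivation:
Constraint 1 (U < Y) on D(U)={4,5,6} D(Y)={4,5,7}: Y {4,5,7}->{5,7}
Constraint 2 (Y < U) on D(Y)={5,7} D(U)={4,5,6}: Y {5,7}->{5}; U {4,5,6}->{6}
So after constraint 2: D(Y) = {5}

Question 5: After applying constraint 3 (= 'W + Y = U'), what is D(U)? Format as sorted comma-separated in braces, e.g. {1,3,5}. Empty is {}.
Answer: {}

Derivation:
Constraint 1 (U < Y) on D(U)={4,5,6} D(Y)={4,5,7}: Y {4,5,7}->{5,7}
Constraint 2 (Y < U) on D(Y)={5,7} D(U)={4,5,6}: Y {5,7}->{5}; U {4,5,6}->{6}
Constraint 3 (W + Y = U) on D(W)={3,4,5,6,7,8} D(Y)={5} D(U)={6}: W {3,4,5,6,7,8}->{}; Y {5}->{}; U {6}->{}
So after constraint 3: D(U) = {}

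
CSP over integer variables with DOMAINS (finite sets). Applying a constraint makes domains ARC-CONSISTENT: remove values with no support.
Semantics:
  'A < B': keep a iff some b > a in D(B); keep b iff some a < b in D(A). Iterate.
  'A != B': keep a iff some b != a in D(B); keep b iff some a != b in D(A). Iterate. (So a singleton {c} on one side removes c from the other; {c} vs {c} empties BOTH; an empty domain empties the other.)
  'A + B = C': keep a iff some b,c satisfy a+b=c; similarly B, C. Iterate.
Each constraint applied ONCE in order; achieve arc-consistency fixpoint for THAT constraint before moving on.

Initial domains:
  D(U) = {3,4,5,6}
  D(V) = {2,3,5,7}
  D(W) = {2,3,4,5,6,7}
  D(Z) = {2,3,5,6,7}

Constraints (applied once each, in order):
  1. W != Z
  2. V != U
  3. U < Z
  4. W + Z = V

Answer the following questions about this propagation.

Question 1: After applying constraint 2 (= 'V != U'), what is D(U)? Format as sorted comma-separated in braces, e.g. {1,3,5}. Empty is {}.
Constraint 1 (W != Z) on D(W)={2,3,4,5,6,7} D(Z)={2,3,5,6,7}: no change
Constraint 2 (V != U) on D(V)={2,3,5,7} D(U)={3,4,5,6}: no change
So after constraint 2: D(U) = {3,4,5,6}

Answer: {3,4,5,6}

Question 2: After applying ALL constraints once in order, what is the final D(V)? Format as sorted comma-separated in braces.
Constraint 1 (W != Z) on D(W)={2,3,4,5,6,7} D(Z)={2,3,5,6,7}: no change
Constraint 2 (V != U) on D(V)={2,3,5,7} D(U)={3,4,5,6}: no change
Constraint 3 (U < Z) on D(U)={3,4,5,6} D(Z)={2,3,5,6,7}: Z {2,3,5,6,7}->{5,6,7}
Constraint 4 (W + Z = V) on D(W)={2,3,4,5,6,7} D(Z)={5,6,7} D(V)={2,3,5,7}: W {2,3,4,5,6,7}->{2}; Z {5,6,7}->{5}; V {2,3,5,7}->{7}
So after all 4 constraints: D(V) = {7}

Answer: {7}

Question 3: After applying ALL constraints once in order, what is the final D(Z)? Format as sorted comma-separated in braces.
Answer: {5}

Derivation:
Constraint 1 (W != Z) on D(W)={2,3,4,5,6,7} D(Z)={2,3,5,6,7}: no change
Constraint 2 (V != U) on D(V)={2,3,5,7} D(U)={3,4,5,6}: no change
Constraint 3 (U < Z) on D(U)={3,4,5,6} D(Z)={2,3,5,6,7}: Z {2,3,5,6,7}->{5,6,7}
Constraint 4 (W + Z = V) on D(W)={2,3,4,5,6,7} D(Z)={5,6,7} D(V)={2,3,5,7}: W {2,3,4,5,6,7}->{2}; Z {5,6,7}->{5}; V {2,3,5,7}->{7}
So after all 4 constraints: D(Z) = {5}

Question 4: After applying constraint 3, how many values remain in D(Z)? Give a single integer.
Constraint 1 (W != Z) on D(W)={2,3,4,5,6,7} D(Z)={2,3,5,6,7}: no change
Constraint 2 (V != U) on D(V)={2,3,5,7} D(U)={3,4,5,6}: no change
Constraint 3 (U < Z) on D(U)={3,4,5,6} D(Z)={2,3,5,6,7}: Z {2,3,5,6,7}->{5,6,7}
So after constraint 3: D(Z)={5,6,7}, size = 3

Answer: 3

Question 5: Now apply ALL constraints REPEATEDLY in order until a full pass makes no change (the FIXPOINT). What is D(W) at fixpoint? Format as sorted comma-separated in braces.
Answer: {2}

Derivation:
pass 0 (initial): D(W)={2,3,4,5,6,7}
pass 1: V {2,3,5,7}->{7}; W {2,3,4,5,6,7}->{2}; Z {2,3,5,6,7}->{5}
pass 2: U {3,4,5,6}->{3,4}
pass 3: no change
Fixpoint after 3 passes: D(W) = {2}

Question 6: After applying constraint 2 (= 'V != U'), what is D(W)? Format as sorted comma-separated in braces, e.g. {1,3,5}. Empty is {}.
Answer: {2,3,4,5,6,7}

Derivation:
Constraint 1 (W != Z) on D(W)={2,3,4,5,6,7} D(Z)={2,3,5,6,7}: no change
Constraint 2 (V != U) on D(V)={2,3,5,7} D(U)={3,4,5,6}: no change
So after constraint 2: D(W) = {2,3,4,5,6,7}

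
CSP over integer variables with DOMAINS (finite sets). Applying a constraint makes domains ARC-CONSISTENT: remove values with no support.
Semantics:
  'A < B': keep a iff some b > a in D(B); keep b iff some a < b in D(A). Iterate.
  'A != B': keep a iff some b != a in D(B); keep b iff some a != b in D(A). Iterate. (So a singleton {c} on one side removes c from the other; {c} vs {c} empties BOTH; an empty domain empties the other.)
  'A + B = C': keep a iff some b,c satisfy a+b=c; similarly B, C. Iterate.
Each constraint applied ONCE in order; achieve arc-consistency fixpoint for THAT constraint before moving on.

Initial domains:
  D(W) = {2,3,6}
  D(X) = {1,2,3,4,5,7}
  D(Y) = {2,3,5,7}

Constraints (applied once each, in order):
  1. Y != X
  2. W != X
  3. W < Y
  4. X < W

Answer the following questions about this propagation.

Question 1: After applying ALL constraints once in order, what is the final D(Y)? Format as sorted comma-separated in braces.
Answer: {3,5,7}

Derivation:
Constraint 1 (Y != X) on D(Y)={2,3,5,7} D(X)={1,2,3,4,5,7}: no change
Constraint 2 (W != X) on D(W)={2,3,6} D(X)={1,2,3,4,5,7}: no change
Constraint 3 (W < Y) on D(W)={2,3,6} D(Y)={2,3,5,7}: Y {2,3,5,7}->{3,5,7}
Constraint 4 (X < W) on D(X)={1,2,3,4,5,7} D(W)={2,3,6}: X {1,2,3,4,5,7}->{1,2,3,4,5}
So after all 4 constraints: D(Y) = {3,5,7}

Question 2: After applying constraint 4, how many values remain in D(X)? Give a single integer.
Constraint 1 (Y != X) on D(Y)={2,3,5,7} D(X)={1,2,3,4,5,7}: no change
Constraint 2 (W != X) on D(W)={2,3,6} D(X)={1,2,3,4,5,7}: no change
Constraint 3 (W < Y) on D(W)={2,3,6} D(Y)={2,3,5,7}: Y {2,3,5,7}->{3,5,7}
Constraint 4 (X < W) on D(X)={1,2,3,4,5,7} D(W)={2,3,6}: X {1,2,3,4,5,7}->{1,2,3,4,5}
So after constraint 4: D(X)={1,2,3,4,5}, size = 5

Answer: 5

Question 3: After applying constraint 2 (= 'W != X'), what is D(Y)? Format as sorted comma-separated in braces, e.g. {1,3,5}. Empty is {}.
Answer: {2,3,5,7}

Derivation:
Constraint 1 (Y != X) on D(Y)={2,3,5,7} D(X)={1,2,3,4,5,7}: no change
Constraint 2 (W != X) on D(W)={2,3,6} D(X)={1,2,3,4,5,7}: no change
So after constraint 2: D(Y) = {2,3,5,7}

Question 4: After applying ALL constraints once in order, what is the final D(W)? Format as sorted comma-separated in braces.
Constraint 1 (Y != X) on D(Y)={2,3,5,7} D(X)={1,2,3,4,5,7}: no change
Constraint 2 (W != X) on D(W)={2,3,6} D(X)={1,2,3,4,5,7}: no change
Constraint 3 (W < Y) on D(W)={2,3,6} D(Y)={2,3,5,7}: Y {2,3,5,7}->{3,5,7}
Constraint 4 (X < W) on D(X)={1,2,3,4,5,7} D(W)={2,3,6}: X {1,2,3,4,5,7}->{1,2,3,4,5}
So after all 4 constraints: D(W) = {2,3,6}

Answer: {2,3,6}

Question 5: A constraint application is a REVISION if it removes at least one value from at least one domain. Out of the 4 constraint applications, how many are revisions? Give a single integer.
Answer: 2

Derivation:
Constraint 1 (Y != X) on D(Y)={2,3,5,7} D(X)={1,2,3,4,5,7}: no change => not a revision
Constraint 2 (W != X) on D(W)={2,3,6} D(X)={1,2,3,4,5,7}: no change => not a revision
Constraint 3 (W < Y) on D(W)={2,3,6} D(Y)={2,3,5,7}: Y {2,3,5,7}->{3,5,7} => REVISION
Constraint 4 (X < W) on D(X)={1,2,3,4,5,7} D(W)={2,3,6}: X {1,2,3,4,5,7}->{1,2,3,4,5} => REVISION
Total revisions = 2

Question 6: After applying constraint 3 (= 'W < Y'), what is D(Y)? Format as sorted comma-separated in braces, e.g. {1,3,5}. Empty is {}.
Constraint 1 (Y != X) on D(Y)={2,3,5,7} D(X)={1,2,3,4,5,7}: no change
Constraint 2 (W != X) on D(W)={2,3,6} D(X)={1,2,3,4,5,7}: no change
Constraint 3 (W < Y) on D(W)={2,3,6} D(Y)={2,3,5,7}: Y {2,3,5,7}->{3,5,7}
So after constraint 3: D(Y) = {3,5,7}

Answer: {3,5,7}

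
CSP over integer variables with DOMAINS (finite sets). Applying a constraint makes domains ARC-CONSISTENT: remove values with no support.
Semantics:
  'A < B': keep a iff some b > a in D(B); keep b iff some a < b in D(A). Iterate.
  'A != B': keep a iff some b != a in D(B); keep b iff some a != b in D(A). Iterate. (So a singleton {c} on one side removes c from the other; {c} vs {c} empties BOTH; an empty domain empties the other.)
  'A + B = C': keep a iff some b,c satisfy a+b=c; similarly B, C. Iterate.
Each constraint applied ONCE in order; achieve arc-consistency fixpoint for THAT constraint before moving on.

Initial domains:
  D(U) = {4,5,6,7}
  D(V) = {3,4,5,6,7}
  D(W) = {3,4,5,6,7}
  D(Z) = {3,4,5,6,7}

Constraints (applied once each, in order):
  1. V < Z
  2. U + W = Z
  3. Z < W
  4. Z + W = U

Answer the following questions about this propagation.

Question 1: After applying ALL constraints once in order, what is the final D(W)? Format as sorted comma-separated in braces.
Constraint 1 (V < Z) on D(V)={3,4,5,6,7} D(Z)={3,4,5,6,7}: V {3,4,5,6,7}->{3,4,5,6}; Z {3,4,5,6,7}->{4,5,6,7}
Constraint 2 (U + W = Z) on D(U)={4,5,6,7} D(W)={3,4,5,6,7} D(Z)={4,5,6,7}: U {4,5,6,7}->{4}; W {3,4,5,6,7}->{3}; Z {4,5,6,7}->{7}
Constraint 3 (Z < W) on D(Z)={7} D(W)={3}: Z {7}->{}; W {3}->{}
Constraint 4 (Z + W = U) on D(Z)={} D(W)={} D(U)={4}: U {4}->{}
So after all 4 constraints: D(W) = {}

Answer: {}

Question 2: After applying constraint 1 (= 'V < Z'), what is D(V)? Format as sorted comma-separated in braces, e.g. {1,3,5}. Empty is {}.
Constraint 1 (V < Z) on D(V)={3,4,5,6,7} D(Z)={3,4,5,6,7}: V {3,4,5,6,7}->{3,4,5,6}; Z {3,4,5,6,7}->{4,5,6,7}
So after constraint 1: D(V) = {3,4,5,6}

Answer: {3,4,5,6}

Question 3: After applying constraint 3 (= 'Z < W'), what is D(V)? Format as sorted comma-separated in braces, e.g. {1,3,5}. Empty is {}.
Constraint 1 (V < Z) on D(V)={3,4,5,6,7} D(Z)={3,4,5,6,7}: V {3,4,5,6,7}->{3,4,5,6}; Z {3,4,5,6,7}->{4,5,6,7}
Constraint 2 (U + W = Z) on D(U)={4,5,6,7} D(W)={3,4,5,6,7} D(Z)={4,5,6,7}: U {4,5,6,7}->{4}; W {3,4,5,6,7}->{3}; Z {4,5,6,7}->{7}
Constraint 3 (Z < W) on D(Z)={7} D(W)={3}: Z {7}->{}; W {3}->{}
So after constraint 3: D(V) = {3,4,5,6}

Answer: {3,4,5,6}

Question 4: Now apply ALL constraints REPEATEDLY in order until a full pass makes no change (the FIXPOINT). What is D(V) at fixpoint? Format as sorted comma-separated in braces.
pass 0 (initial): D(V)={3,4,5,6,7}
pass 1: U {4,5,6,7}->{}; V {3,4,5,6,7}->{3,4,5,6}; W {3,4,5,6,7}->{}; Z {3,4,5,6,7}->{}
pass 2: V {3,4,5,6}->{}
pass 3: no change
Fixpoint after 3 passes: D(V) = {}

Answer: {}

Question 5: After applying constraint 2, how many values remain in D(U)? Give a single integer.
Answer: 1

Derivation:
Constraint 1 (V < Z) on D(V)={3,4,5,6,7} D(Z)={3,4,5,6,7}: V {3,4,5,6,7}->{3,4,5,6}; Z {3,4,5,6,7}->{4,5,6,7}
Constraint 2 (U + W = Z) on D(U)={4,5,6,7} D(W)={3,4,5,6,7} D(Z)={4,5,6,7}: U {4,5,6,7}->{4}; W {3,4,5,6,7}->{3}; Z {4,5,6,7}->{7}
So after constraint 2: D(U)={4}, size = 1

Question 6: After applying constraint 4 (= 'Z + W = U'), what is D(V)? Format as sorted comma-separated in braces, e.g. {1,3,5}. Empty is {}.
Constraint 1 (V < Z) on D(V)={3,4,5,6,7} D(Z)={3,4,5,6,7}: V {3,4,5,6,7}->{3,4,5,6}; Z {3,4,5,6,7}->{4,5,6,7}
Constraint 2 (U + W = Z) on D(U)={4,5,6,7} D(W)={3,4,5,6,7} D(Z)={4,5,6,7}: U {4,5,6,7}->{4}; W {3,4,5,6,7}->{3}; Z {4,5,6,7}->{7}
Constraint 3 (Z < W) on D(Z)={7} D(W)={3}: Z {7}->{}; W {3}->{}
Constraint 4 (Z + W = U) on D(Z)={} D(W)={} D(U)={4}: U {4}->{}
So after constraint 4: D(V) = {3,4,5,6}

Answer: {3,4,5,6}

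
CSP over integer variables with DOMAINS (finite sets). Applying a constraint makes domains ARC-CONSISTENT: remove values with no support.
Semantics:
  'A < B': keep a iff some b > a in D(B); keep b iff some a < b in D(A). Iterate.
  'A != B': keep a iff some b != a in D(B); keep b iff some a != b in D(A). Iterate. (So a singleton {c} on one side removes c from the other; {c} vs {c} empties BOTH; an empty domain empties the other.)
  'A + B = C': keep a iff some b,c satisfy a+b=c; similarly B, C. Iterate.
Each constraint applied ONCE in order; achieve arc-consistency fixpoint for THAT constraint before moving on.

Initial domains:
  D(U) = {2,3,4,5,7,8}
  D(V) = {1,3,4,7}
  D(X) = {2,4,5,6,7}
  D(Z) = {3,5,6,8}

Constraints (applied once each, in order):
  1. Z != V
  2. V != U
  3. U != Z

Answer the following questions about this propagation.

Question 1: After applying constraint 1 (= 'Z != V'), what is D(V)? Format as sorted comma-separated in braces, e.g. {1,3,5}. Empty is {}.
Answer: {1,3,4,7}

Derivation:
Constraint 1 (Z != V) on D(Z)={3,5,6,8} D(V)={1,3,4,7}: no change
So after constraint 1: D(V) = {1,3,4,7}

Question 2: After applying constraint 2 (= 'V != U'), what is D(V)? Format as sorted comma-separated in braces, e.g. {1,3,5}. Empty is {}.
Answer: {1,3,4,7}

Derivation:
Constraint 1 (Z != V) on D(Z)={3,5,6,8} D(V)={1,3,4,7}: no change
Constraint 2 (V != U) on D(V)={1,3,4,7} D(U)={2,3,4,5,7,8}: no change
So after constraint 2: D(V) = {1,3,4,7}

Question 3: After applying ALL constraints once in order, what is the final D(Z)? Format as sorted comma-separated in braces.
Answer: {3,5,6,8}

Derivation:
Constraint 1 (Z != V) on D(Z)={3,5,6,8} D(V)={1,3,4,7}: no change
Constraint 2 (V != U) on D(V)={1,3,4,7} D(U)={2,3,4,5,7,8}: no change
Constraint 3 (U != Z) on D(U)={2,3,4,5,7,8} D(Z)={3,5,6,8}: no change
So after all 3 constraints: D(Z) = {3,5,6,8}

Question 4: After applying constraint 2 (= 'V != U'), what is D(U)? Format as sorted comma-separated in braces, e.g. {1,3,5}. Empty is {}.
Answer: {2,3,4,5,7,8}

Derivation:
Constraint 1 (Z != V) on D(Z)={3,5,6,8} D(V)={1,3,4,7}: no change
Constraint 2 (V != U) on D(V)={1,3,4,7} D(U)={2,3,4,5,7,8}: no change
So after constraint 2: D(U) = {2,3,4,5,7,8}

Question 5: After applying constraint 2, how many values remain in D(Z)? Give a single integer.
Constraint 1 (Z != V) on D(Z)={3,5,6,8} D(V)={1,3,4,7}: no change
Constraint 2 (V != U) on D(V)={1,3,4,7} D(U)={2,3,4,5,7,8}: no change
So after constraint 2: D(Z)={3,5,6,8}, size = 4

Answer: 4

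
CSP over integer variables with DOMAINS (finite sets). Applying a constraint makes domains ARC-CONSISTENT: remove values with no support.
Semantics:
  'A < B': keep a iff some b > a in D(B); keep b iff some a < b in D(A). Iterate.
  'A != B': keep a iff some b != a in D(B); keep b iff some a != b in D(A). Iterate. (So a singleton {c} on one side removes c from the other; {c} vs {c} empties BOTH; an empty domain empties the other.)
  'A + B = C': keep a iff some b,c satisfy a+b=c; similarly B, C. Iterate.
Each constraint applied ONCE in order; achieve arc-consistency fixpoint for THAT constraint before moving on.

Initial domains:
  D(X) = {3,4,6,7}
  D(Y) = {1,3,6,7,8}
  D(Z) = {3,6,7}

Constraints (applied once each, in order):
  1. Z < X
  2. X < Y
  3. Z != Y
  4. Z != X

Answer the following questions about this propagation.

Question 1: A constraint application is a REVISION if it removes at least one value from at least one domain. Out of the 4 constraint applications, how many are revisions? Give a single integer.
Constraint 1 (Z < X) on D(Z)={3,6,7} D(X)={3,4,6,7}: Z {3,6,7}->{3,6}; X {3,4,6,7}->{4,6,7} => REVISION
Constraint 2 (X < Y) on D(X)={4,6,7} D(Y)={1,3,6,7,8}: Y {1,3,6,7,8}->{6,7,8} => REVISION
Constraint 3 (Z != Y) on D(Z)={3,6} D(Y)={6,7,8}: no change => not a revision
Constraint 4 (Z != X) on D(Z)={3,6} D(X)={4,6,7}: no change => not a revision
Total revisions = 2

Answer: 2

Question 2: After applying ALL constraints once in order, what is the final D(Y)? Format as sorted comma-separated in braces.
Answer: {6,7,8}

Derivation:
Constraint 1 (Z < X) on D(Z)={3,6,7} D(X)={3,4,6,7}: Z {3,6,7}->{3,6}; X {3,4,6,7}->{4,6,7}
Constraint 2 (X < Y) on D(X)={4,6,7} D(Y)={1,3,6,7,8}: Y {1,3,6,7,8}->{6,7,8}
Constraint 3 (Z != Y) on D(Z)={3,6} D(Y)={6,7,8}: no change
Constraint 4 (Z != X) on D(Z)={3,6} D(X)={4,6,7}: no change
So after all 4 constraints: D(Y) = {6,7,8}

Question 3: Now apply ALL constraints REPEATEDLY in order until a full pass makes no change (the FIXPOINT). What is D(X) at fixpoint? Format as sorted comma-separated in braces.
pass 0 (initial): D(X)={3,4,6,7}
pass 1: X {3,4,6,7}->{4,6,7}; Y {1,3,6,7,8}->{6,7,8}; Z {3,6,7}->{3,6}
pass 2: no change
Fixpoint after 2 passes: D(X) = {4,6,7}

Answer: {4,6,7}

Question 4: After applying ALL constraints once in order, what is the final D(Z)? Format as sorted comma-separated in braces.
Answer: {3,6}

Derivation:
Constraint 1 (Z < X) on D(Z)={3,6,7} D(X)={3,4,6,7}: Z {3,6,7}->{3,6}; X {3,4,6,7}->{4,6,7}
Constraint 2 (X < Y) on D(X)={4,6,7} D(Y)={1,3,6,7,8}: Y {1,3,6,7,8}->{6,7,8}
Constraint 3 (Z != Y) on D(Z)={3,6} D(Y)={6,7,8}: no change
Constraint 4 (Z != X) on D(Z)={3,6} D(X)={4,6,7}: no change
So after all 4 constraints: D(Z) = {3,6}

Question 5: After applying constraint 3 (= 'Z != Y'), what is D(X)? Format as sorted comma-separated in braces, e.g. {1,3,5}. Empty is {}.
Answer: {4,6,7}

Derivation:
Constraint 1 (Z < X) on D(Z)={3,6,7} D(X)={3,4,6,7}: Z {3,6,7}->{3,6}; X {3,4,6,7}->{4,6,7}
Constraint 2 (X < Y) on D(X)={4,6,7} D(Y)={1,3,6,7,8}: Y {1,3,6,7,8}->{6,7,8}
Constraint 3 (Z != Y) on D(Z)={3,6} D(Y)={6,7,8}: no change
So after constraint 3: D(X) = {4,6,7}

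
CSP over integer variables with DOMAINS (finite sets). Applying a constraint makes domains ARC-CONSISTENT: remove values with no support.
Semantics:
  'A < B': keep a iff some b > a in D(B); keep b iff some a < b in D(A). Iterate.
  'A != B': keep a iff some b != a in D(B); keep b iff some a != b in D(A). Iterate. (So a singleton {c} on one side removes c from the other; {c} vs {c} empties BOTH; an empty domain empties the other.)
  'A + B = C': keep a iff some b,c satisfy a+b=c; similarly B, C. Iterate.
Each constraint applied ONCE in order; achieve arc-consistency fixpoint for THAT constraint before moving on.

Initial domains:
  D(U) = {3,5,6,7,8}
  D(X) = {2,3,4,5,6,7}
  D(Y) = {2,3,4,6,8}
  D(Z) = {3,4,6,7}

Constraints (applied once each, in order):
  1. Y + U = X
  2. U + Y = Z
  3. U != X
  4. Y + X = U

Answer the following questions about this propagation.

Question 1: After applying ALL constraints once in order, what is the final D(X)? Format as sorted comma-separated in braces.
Constraint 1 (Y + U = X) on D(Y)={2,3,4,6,8} D(U)={3,5,6,7,8} D(X)={2,3,4,5,6,7}: Y {2,3,4,6,8}->{2,3,4}; U {3,5,6,7,8}->{3,5}; X {2,3,4,5,6,7}->{5,6,7}
Constraint 2 (U + Y = Z) on D(U)={3,5} D(Y)={2,3,4} D(Z)={3,4,6,7}: Z {3,4,6,7}->{6,7}
Constraint 3 (U != X) on D(U)={3,5} D(X)={5,6,7}: no change
Constraint 4 (Y + X = U) on D(Y)={2,3,4} D(X)={5,6,7} D(U)={3,5}: Y {2,3,4}->{}; X {5,6,7}->{}; U {3,5}->{}
So after all 4 constraints: D(X) = {}

Answer: {}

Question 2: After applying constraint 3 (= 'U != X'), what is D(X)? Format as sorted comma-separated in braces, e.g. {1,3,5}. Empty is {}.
Answer: {5,6,7}

Derivation:
Constraint 1 (Y + U = X) on D(Y)={2,3,4,6,8} D(U)={3,5,6,7,8} D(X)={2,3,4,5,6,7}: Y {2,3,4,6,8}->{2,3,4}; U {3,5,6,7,8}->{3,5}; X {2,3,4,5,6,7}->{5,6,7}
Constraint 2 (U + Y = Z) on D(U)={3,5} D(Y)={2,3,4} D(Z)={3,4,6,7}: Z {3,4,6,7}->{6,7}
Constraint 3 (U != X) on D(U)={3,5} D(X)={5,6,7}: no change
So after constraint 3: D(X) = {5,6,7}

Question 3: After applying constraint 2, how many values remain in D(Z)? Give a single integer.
Answer: 2

Derivation:
Constraint 1 (Y + U = X) on D(Y)={2,3,4,6,8} D(U)={3,5,6,7,8} D(X)={2,3,4,5,6,7}: Y {2,3,4,6,8}->{2,3,4}; U {3,5,6,7,8}->{3,5}; X {2,3,4,5,6,7}->{5,6,7}
Constraint 2 (U + Y = Z) on D(U)={3,5} D(Y)={2,3,4} D(Z)={3,4,6,7}: Z {3,4,6,7}->{6,7}
So after constraint 2: D(Z)={6,7}, size = 2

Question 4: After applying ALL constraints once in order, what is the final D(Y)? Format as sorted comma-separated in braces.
Constraint 1 (Y + U = X) on D(Y)={2,3,4,6,8} D(U)={3,5,6,7,8} D(X)={2,3,4,5,6,7}: Y {2,3,4,6,8}->{2,3,4}; U {3,5,6,7,8}->{3,5}; X {2,3,4,5,6,7}->{5,6,7}
Constraint 2 (U + Y = Z) on D(U)={3,5} D(Y)={2,3,4} D(Z)={3,4,6,7}: Z {3,4,6,7}->{6,7}
Constraint 3 (U != X) on D(U)={3,5} D(X)={5,6,7}: no change
Constraint 4 (Y + X = U) on D(Y)={2,3,4} D(X)={5,6,7} D(U)={3,5}: Y {2,3,4}->{}; X {5,6,7}->{}; U {3,5}->{}
So after all 4 constraints: D(Y) = {}

Answer: {}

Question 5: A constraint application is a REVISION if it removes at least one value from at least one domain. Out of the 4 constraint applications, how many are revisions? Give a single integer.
Constraint 1 (Y + U = X) on D(Y)={2,3,4,6,8} D(U)={3,5,6,7,8} D(X)={2,3,4,5,6,7}: Y {2,3,4,6,8}->{2,3,4}; U {3,5,6,7,8}->{3,5}; X {2,3,4,5,6,7}->{5,6,7} => REVISION
Constraint 2 (U + Y = Z) on D(U)={3,5} D(Y)={2,3,4} D(Z)={3,4,6,7}: Z {3,4,6,7}->{6,7} => REVISION
Constraint 3 (U != X) on D(U)={3,5} D(X)={5,6,7}: no change => not a revision
Constraint 4 (Y + X = U) on D(Y)={2,3,4} D(X)={5,6,7} D(U)={3,5}: Y {2,3,4}->{}; X {5,6,7}->{}; U {3,5}->{} => REVISION
Total revisions = 3

Answer: 3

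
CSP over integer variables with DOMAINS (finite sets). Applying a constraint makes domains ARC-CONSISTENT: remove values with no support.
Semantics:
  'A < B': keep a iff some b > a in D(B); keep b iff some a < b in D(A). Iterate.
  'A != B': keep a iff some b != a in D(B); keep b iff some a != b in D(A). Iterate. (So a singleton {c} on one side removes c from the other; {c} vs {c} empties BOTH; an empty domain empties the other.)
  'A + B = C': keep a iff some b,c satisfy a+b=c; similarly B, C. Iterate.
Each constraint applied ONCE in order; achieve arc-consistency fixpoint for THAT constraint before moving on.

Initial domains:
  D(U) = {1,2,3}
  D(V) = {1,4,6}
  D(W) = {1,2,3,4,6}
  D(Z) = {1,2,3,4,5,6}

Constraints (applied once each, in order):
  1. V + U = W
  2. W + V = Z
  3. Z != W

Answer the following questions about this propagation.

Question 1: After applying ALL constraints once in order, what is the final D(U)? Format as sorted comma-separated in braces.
Answer: {1,2,3}

Derivation:
Constraint 1 (V + U = W) on D(V)={1,4,6} D(U)={1,2,3} D(W)={1,2,3,4,6}: V {1,4,6}->{1,4}; W {1,2,3,4,6}->{2,3,4,6}
Constraint 2 (W + V = Z) on D(W)={2,3,4,6} D(V)={1,4} D(Z)={1,2,3,4,5,6}: W {2,3,4,6}->{2,3,4}; Z {1,2,3,4,5,6}->{3,4,5,6}
Constraint 3 (Z != W) on D(Z)={3,4,5,6} D(W)={2,3,4}: no change
So after all 3 constraints: D(U) = {1,2,3}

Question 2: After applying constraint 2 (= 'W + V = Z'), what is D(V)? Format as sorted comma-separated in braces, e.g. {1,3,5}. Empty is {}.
Answer: {1,4}

Derivation:
Constraint 1 (V + U = W) on D(V)={1,4,6} D(U)={1,2,3} D(W)={1,2,3,4,6}: V {1,4,6}->{1,4}; W {1,2,3,4,6}->{2,3,4,6}
Constraint 2 (W + V = Z) on D(W)={2,3,4,6} D(V)={1,4} D(Z)={1,2,3,4,5,6}: W {2,3,4,6}->{2,3,4}; Z {1,2,3,4,5,6}->{3,4,5,6}
So after constraint 2: D(V) = {1,4}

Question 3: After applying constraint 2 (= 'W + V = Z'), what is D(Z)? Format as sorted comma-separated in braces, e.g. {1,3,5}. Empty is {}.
Answer: {3,4,5,6}

Derivation:
Constraint 1 (V + U = W) on D(V)={1,4,6} D(U)={1,2,3} D(W)={1,2,3,4,6}: V {1,4,6}->{1,4}; W {1,2,3,4,6}->{2,3,4,6}
Constraint 2 (W + V = Z) on D(W)={2,3,4,6} D(V)={1,4} D(Z)={1,2,3,4,5,6}: W {2,3,4,6}->{2,3,4}; Z {1,2,3,4,5,6}->{3,4,5,6}
So after constraint 2: D(Z) = {3,4,5,6}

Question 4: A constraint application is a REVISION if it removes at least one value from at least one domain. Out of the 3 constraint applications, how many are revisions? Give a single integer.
Constraint 1 (V + U = W) on D(V)={1,4,6} D(U)={1,2,3} D(W)={1,2,3,4,6}: V {1,4,6}->{1,4}; W {1,2,3,4,6}->{2,3,4,6} => REVISION
Constraint 2 (W + V = Z) on D(W)={2,3,4,6} D(V)={1,4} D(Z)={1,2,3,4,5,6}: W {2,3,4,6}->{2,3,4}; Z {1,2,3,4,5,6}->{3,4,5,6} => REVISION
Constraint 3 (Z != W) on D(Z)={3,4,5,6} D(W)={2,3,4}: no change => not a revision
Total revisions = 2

Answer: 2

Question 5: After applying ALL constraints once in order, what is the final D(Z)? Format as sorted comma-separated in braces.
Constraint 1 (V + U = W) on D(V)={1,4,6} D(U)={1,2,3} D(W)={1,2,3,4,6}: V {1,4,6}->{1,4}; W {1,2,3,4,6}->{2,3,4,6}
Constraint 2 (W + V = Z) on D(W)={2,3,4,6} D(V)={1,4} D(Z)={1,2,3,4,5,6}: W {2,3,4,6}->{2,3,4}; Z {1,2,3,4,5,6}->{3,4,5,6}
Constraint 3 (Z != W) on D(Z)={3,4,5,6} D(W)={2,3,4}: no change
So after all 3 constraints: D(Z) = {3,4,5,6}

Answer: {3,4,5,6}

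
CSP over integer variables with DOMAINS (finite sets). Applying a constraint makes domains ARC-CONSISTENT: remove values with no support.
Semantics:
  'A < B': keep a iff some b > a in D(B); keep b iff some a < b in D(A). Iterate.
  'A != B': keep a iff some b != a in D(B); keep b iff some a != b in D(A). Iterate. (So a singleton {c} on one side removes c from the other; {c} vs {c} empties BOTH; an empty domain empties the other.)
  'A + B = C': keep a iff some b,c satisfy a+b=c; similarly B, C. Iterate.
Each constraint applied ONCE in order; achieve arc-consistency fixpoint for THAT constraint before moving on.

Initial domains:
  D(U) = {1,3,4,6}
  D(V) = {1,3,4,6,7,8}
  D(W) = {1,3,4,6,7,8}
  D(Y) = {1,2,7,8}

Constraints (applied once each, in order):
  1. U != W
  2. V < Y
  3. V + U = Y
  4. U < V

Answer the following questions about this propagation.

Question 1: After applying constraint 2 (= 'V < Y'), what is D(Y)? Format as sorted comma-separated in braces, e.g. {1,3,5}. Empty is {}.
Answer: {2,7,8}

Derivation:
Constraint 1 (U != W) on D(U)={1,3,4,6} D(W)={1,3,4,6,7,8}: no change
Constraint 2 (V < Y) on D(V)={1,3,4,6,7,8} D(Y)={1,2,7,8}: V {1,3,4,6,7,8}->{1,3,4,6,7}; Y {1,2,7,8}->{2,7,8}
So after constraint 2: D(Y) = {2,7,8}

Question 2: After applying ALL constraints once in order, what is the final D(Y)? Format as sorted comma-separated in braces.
Constraint 1 (U != W) on D(U)={1,3,4,6} D(W)={1,3,4,6,7,8}: no change
Constraint 2 (V < Y) on D(V)={1,3,4,6,7,8} D(Y)={1,2,7,8}: V {1,3,4,6,7,8}->{1,3,4,6,7}; Y {1,2,7,8}->{2,7,8}
Constraint 3 (V + U = Y) on D(V)={1,3,4,6,7} D(U)={1,3,4,6} D(Y)={2,7,8}: no change
Constraint 4 (U < V) on D(U)={1,3,4,6} D(V)={1,3,4,6,7}: V {1,3,4,6,7}->{3,4,6,7}
So after all 4 constraints: D(Y) = {2,7,8}

Answer: {2,7,8}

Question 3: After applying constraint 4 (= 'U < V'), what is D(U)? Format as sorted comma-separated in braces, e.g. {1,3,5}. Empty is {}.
Constraint 1 (U != W) on D(U)={1,3,4,6} D(W)={1,3,4,6,7,8}: no change
Constraint 2 (V < Y) on D(V)={1,3,4,6,7,8} D(Y)={1,2,7,8}: V {1,3,4,6,7,8}->{1,3,4,6,7}; Y {1,2,7,8}->{2,7,8}
Constraint 3 (V + U = Y) on D(V)={1,3,4,6,7} D(U)={1,3,4,6} D(Y)={2,7,8}: no change
Constraint 4 (U < V) on D(U)={1,3,4,6} D(V)={1,3,4,6,7}: V {1,3,4,6,7}->{3,4,6,7}
So after constraint 4: D(U) = {1,3,4,6}

Answer: {1,3,4,6}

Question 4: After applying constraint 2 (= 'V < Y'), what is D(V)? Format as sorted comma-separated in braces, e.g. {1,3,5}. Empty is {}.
Answer: {1,3,4,6,7}

Derivation:
Constraint 1 (U != W) on D(U)={1,3,4,6} D(W)={1,3,4,6,7,8}: no change
Constraint 2 (V < Y) on D(V)={1,3,4,6,7,8} D(Y)={1,2,7,8}: V {1,3,4,6,7,8}->{1,3,4,6,7}; Y {1,2,7,8}->{2,7,8}
So after constraint 2: D(V) = {1,3,4,6,7}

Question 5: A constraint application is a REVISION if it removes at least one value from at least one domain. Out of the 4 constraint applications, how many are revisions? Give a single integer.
Answer: 2

Derivation:
Constraint 1 (U != W) on D(U)={1,3,4,6} D(W)={1,3,4,6,7,8}: no change => not a revision
Constraint 2 (V < Y) on D(V)={1,3,4,6,7,8} D(Y)={1,2,7,8}: V {1,3,4,6,7,8}->{1,3,4,6,7}; Y {1,2,7,8}->{2,7,8} => REVISION
Constraint 3 (V + U = Y) on D(V)={1,3,4,6,7} D(U)={1,3,4,6} D(Y)={2,7,8}: no change => not a revision
Constraint 4 (U < V) on D(U)={1,3,4,6} D(V)={1,3,4,6,7}: V {1,3,4,6,7}->{3,4,6,7} => REVISION
Total revisions = 2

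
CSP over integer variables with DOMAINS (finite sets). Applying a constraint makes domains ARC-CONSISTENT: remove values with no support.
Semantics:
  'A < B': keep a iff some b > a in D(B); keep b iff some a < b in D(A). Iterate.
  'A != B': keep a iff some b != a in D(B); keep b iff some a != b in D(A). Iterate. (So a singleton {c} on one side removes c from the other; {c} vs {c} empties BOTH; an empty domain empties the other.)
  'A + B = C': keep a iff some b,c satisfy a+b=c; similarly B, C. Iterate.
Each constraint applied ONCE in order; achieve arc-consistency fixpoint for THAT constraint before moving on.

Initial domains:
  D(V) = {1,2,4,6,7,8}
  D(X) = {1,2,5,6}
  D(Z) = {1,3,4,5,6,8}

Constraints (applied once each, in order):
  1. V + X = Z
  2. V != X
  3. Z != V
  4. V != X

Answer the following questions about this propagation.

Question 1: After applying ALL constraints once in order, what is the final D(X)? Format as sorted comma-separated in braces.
Constraint 1 (V + X = Z) on D(V)={1,2,4,6,7,8} D(X)={1,2,5,6} D(Z)={1,3,4,5,6,8}: V {1,2,4,6,7,8}->{1,2,4,6,7}; Z {1,3,4,5,6,8}->{3,4,5,6,8}
Constraint 2 (V != X) on D(V)={1,2,4,6,7} D(X)={1,2,5,6}: no change
Constraint 3 (Z != V) on D(Z)={3,4,5,6,8} D(V)={1,2,4,6,7}: no change
Constraint 4 (V != X) on D(V)={1,2,4,6,7} D(X)={1,2,5,6}: no change
So after all 4 constraints: D(X) = {1,2,5,6}

Answer: {1,2,5,6}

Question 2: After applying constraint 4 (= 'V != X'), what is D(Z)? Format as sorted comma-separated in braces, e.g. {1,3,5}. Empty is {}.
Answer: {3,4,5,6,8}

Derivation:
Constraint 1 (V + X = Z) on D(V)={1,2,4,6,7,8} D(X)={1,2,5,6} D(Z)={1,3,4,5,6,8}: V {1,2,4,6,7,8}->{1,2,4,6,7}; Z {1,3,4,5,6,8}->{3,4,5,6,8}
Constraint 2 (V != X) on D(V)={1,2,4,6,7} D(X)={1,2,5,6}: no change
Constraint 3 (Z != V) on D(Z)={3,4,5,6,8} D(V)={1,2,4,6,7}: no change
Constraint 4 (V != X) on D(V)={1,2,4,6,7} D(X)={1,2,5,6}: no change
So after constraint 4: D(Z) = {3,4,5,6,8}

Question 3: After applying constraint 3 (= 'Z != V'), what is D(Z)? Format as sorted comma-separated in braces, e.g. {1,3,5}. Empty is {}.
Constraint 1 (V + X = Z) on D(V)={1,2,4,6,7,8} D(X)={1,2,5,6} D(Z)={1,3,4,5,6,8}: V {1,2,4,6,7,8}->{1,2,4,6,7}; Z {1,3,4,5,6,8}->{3,4,5,6,8}
Constraint 2 (V != X) on D(V)={1,2,4,6,7} D(X)={1,2,5,6}: no change
Constraint 3 (Z != V) on D(Z)={3,4,5,6,8} D(V)={1,2,4,6,7}: no change
So after constraint 3: D(Z) = {3,4,5,6,8}

Answer: {3,4,5,6,8}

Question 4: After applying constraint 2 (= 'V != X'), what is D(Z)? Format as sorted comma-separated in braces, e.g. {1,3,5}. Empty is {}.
Answer: {3,4,5,6,8}

Derivation:
Constraint 1 (V + X = Z) on D(V)={1,2,4,6,7,8} D(X)={1,2,5,6} D(Z)={1,3,4,5,6,8}: V {1,2,4,6,7,8}->{1,2,4,6,7}; Z {1,3,4,5,6,8}->{3,4,5,6,8}
Constraint 2 (V != X) on D(V)={1,2,4,6,7} D(X)={1,2,5,6}: no change
So after constraint 2: D(Z) = {3,4,5,6,8}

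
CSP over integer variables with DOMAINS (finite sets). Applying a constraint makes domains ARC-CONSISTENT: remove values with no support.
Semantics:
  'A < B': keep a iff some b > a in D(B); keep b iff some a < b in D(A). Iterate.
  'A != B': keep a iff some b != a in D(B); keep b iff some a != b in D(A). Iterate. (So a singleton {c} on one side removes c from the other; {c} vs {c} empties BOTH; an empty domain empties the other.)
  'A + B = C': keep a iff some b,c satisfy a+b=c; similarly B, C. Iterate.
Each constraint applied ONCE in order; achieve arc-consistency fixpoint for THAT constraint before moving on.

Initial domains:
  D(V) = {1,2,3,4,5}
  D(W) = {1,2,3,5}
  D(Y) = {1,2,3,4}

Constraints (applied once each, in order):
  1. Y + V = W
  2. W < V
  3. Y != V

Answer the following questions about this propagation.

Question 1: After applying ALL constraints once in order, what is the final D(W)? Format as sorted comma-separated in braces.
Constraint 1 (Y + V = W) on D(Y)={1,2,3,4} D(V)={1,2,3,4,5} D(W)={1,2,3,5}: V {1,2,3,4,5}->{1,2,3,4}; W {1,2,3,5}->{2,3,5}
Constraint 2 (W < V) on D(W)={2,3,5} D(V)={1,2,3,4}: W {2,3,5}->{2,3}; V {1,2,3,4}->{3,4}
Constraint 3 (Y != V) on D(Y)={1,2,3,4} D(V)={3,4}: no change
So after all 3 constraints: D(W) = {2,3}

Answer: {2,3}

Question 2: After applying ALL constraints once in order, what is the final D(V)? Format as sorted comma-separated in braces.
Constraint 1 (Y + V = W) on D(Y)={1,2,3,4} D(V)={1,2,3,4,5} D(W)={1,2,3,5}: V {1,2,3,4,5}->{1,2,3,4}; W {1,2,3,5}->{2,3,5}
Constraint 2 (W < V) on D(W)={2,3,5} D(V)={1,2,3,4}: W {2,3,5}->{2,3}; V {1,2,3,4}->{3,4}
Constraint 3 (Y != V) on D(Y)={1,2,3,4} D(V)={3,4}: no change
So after all 3 constraints: D(V) = {3,4}

Answer: {3,4}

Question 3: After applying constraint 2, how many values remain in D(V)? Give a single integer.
Constraint 1 (Y + V = W) on D(Y)={1,2,3,4} D(V)={1,2,3,4,5} D(W)={1,2,3,5}: V {1,2,3,4,5}->{1,2,3,4}; W {1,2,3,5}->{2,3,5}
Constraint 2 (W < V) on D(W)={2,3,5} D(V)={1,2,3,4}: W {2,3,5}->{2,3}; V {1,2,3,4}->{3,4}
So after constraint 2: D(V)={3,4}, size = 2

Answer: 2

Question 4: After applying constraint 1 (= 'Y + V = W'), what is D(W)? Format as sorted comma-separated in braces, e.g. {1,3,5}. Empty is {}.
Answer: {2,3,5}

Derivation:
Constraint 1 (Y + V = W) on D(Y)={1,2,3,4} D(V)={1,2,3,4,5} D(W)={1,2,3,5}: V {1,2,3,4,5}->{1,2,3,4}; W {1,2,3,5}->{2,3,5}
So after constraint 1: D(W) = {2,3,5}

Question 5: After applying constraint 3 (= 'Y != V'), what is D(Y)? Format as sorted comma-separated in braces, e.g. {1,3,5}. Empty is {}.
Answer: {1,2,3,4}

Derivation:
Constraint 1 (Y + V = W) on D(Y)={1,2,3,4} D(V)={1,2,3,4,5} D(W)={1,2,3,5}: V {1,2,3,4,5}->{1,2,3,4}; W {1,2,3,5}->{2,3,5}
Constraint 2 (W < V) on D(W)={2,3,5} D(V)={1,2,3,4}: W {2,3,5}->{2,3}; V {1,2,3,4}->{3,4}
Constraint 3 (Y != V) on D(Y)={1,2,3,4} D(V)={3,4}: no change
So after constraint 3: D(Y) = {1,2,3,4}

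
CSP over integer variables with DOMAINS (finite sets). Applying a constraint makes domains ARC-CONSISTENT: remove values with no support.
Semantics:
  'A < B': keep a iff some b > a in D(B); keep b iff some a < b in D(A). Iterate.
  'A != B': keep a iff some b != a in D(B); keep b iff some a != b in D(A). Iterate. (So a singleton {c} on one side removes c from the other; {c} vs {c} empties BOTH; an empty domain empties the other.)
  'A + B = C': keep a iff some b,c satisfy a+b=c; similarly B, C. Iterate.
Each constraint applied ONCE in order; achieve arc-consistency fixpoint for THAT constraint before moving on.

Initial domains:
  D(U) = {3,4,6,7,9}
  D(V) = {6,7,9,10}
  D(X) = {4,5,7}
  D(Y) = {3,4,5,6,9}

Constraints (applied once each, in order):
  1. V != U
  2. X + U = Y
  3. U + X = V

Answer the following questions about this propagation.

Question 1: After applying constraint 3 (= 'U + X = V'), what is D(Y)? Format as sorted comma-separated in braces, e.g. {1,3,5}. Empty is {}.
Constraint 1 (V != U) on D(V)={6,7,9,10} D(U)={3,4,6,7,9}: no change
Constraint 2 (X + U = Y) on D(X)={4,5,7} D(U)={3,4,6,7,9} D(Y)={3,4,5,6,9}: X {4,5,7}->{5}; U {3,4,6,7,9}->{4}; Y {3,4,5,6,9}->{9}
Constraint 3 (U + X = V) on D(U)={4} D(X)={5} D(V)={6,7,9,10}: V {6,7,9,10}->{9}
So after constraint 3: D(Y) = {9}

Answer: {9}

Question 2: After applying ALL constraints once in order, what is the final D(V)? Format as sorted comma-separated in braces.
Answer: {9}

Derivation:
Constraint 1 (V != U) on D(V)={6,7,9,10} D(U)={3,4,6,7,9}: no change
Constraint 2 (X + U = Y) on D(X)={4,5,7} D(U)={3,4,6,7,9} D(Y)={3,4,5,6,9}: X {4,5,7}->{5}; U {3,4,6,7,9}->{4}; Y {3,4,5,6,9}->{9}
Constraint 3 (U + X = V) on D(U)={4} D(X)={5} D(V)={6,7,9,10}: V {6,7,9,10}->{9}
So after all 3 constraints: D(V) = {9}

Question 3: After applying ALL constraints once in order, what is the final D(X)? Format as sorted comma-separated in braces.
Answer: {5}

Derivation:
Constraint 1 (V != U) on D(V)={6,7,9,10} D(U)={3,4,6,7,9}: no change
Constraint 2 (X + U = Y) on D(X)={4,5,7} D(U)={3,4,6,7,9} D(Y)={3,4,5,6,9}: X {4,5,7}->{5}; U {3,4,6,7,9}->{4}; Y {3,4,5,6,9}->{9}
Constraint 3 (U + X = V) on D(U)={4} D(X)={5} D(V)={6,7,9,10}: V {6,7,9,10}->{9}
So after all 3 constraints: D(X) = {5}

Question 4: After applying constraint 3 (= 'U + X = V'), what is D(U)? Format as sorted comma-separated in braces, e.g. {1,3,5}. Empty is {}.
Answer: {4}

Derivation:
Constraint 1 (V != U) on D(V)={6,7,9,10} D(U)={3,4,6,7,9}: no change
Constraint 2 (X + U = Y) on D(X)={4,5,7} D(U)={3,4,6,7,9} D(Y)={3,4,5,6,9}: X {4,5,7}->{5}; U {3,4,6,7,9}->{4}; Y {3,4,5,6,9}->{9}
Constraint 3 (U + X = V) on D(U)={4} D(X)={5} D(V)={6,7,9,10}: V {6,7,9,10}->{9}
So after constraint 3: D(U) = {4}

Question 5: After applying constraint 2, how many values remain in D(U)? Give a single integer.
Answer: 1

Derivation:
Constraint 1 (V != U) on D(V)={6,7,9,10} D(U)={3,4,6,7,9}: no change
Constraint 2 (X + U = Y) on D(X)={4,5,7} D(U)={3,4,6,7,9} D(Y)={3,4,5,6,9}: X {4,5,7}->{5}; U {3,4,6,7,9}->{4}; Y {3,4,5,6,9}->{9}
So after constraint 2: D(U)={4}, size = 1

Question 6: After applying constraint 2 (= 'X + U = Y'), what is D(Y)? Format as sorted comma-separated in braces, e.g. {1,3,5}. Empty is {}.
Constraint 1 (V != U) on D(V)={6,7,9,10} D(U)={3,4,6,7,9}: no change
Constraint 2 (X + U = Y) on D(X)={4,5,7} D(U)={3,4,6,7,9} D(Y)={3,4,5,6,9}: X {4,5,7}->{5}; U {3,4,6,7,9}->{4}; Y {3,4,5,6,9}->{9}
So after constraint 2: D(Y) = {9}

Answer: {9}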